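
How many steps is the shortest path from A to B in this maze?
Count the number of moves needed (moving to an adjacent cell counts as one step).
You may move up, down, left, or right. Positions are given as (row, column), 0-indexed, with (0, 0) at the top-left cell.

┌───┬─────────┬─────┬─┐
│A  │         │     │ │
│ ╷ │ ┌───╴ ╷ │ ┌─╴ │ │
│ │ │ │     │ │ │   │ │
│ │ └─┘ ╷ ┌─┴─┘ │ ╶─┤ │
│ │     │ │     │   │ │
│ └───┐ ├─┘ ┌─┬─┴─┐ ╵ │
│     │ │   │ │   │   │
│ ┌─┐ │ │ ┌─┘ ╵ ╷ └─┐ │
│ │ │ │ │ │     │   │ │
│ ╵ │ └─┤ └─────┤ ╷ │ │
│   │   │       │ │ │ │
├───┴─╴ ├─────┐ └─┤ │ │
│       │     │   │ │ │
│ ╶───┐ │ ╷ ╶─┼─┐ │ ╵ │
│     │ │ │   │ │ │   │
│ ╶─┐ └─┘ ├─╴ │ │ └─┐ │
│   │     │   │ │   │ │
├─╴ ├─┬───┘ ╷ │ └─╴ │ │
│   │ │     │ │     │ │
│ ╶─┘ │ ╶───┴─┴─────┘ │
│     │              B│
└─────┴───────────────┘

Using BFS to find shortest path:
Start: (0, 0), End: (10, 10)
Path found:
(0,0) → (1,0) → (2,0) → (3,0) → (3,1) → (3,2) → (4,2) → (5,2) → (5,3) → (6,3) → (6,2) → (6,1) → (6,0) → (7,0) → (7,1) → (7,2) → (8,2) → (8,3) → (8,4) → (7,4) → (6,4) → (6,5) → (7,5) → (7,6) → (8,6) → (8,5) → (9,5) → (9,4) → (9,3) → (10,3) → (10,4) → (10,5) → (10,6) → (10,7) → (10,8) → (10,9) → (10,10)
Number of steps: 36

Solution:

┌───┬─────────┬─────┬─┐
│A  │         │     │ │
│ ╷ │ ┌───╴ ╷ │ ┌─╴ │ │
│↓│ │ │     │ │ │   │ │
│ │ └─┘ ╷ ┌─┴─┘ │ ╶─┤ │
│↓│     │ │     │   │ │
│ └───┐ ├─┘ ┌─┬─┴─┐ ╵ │
│↳ → ↓│ │   │ │   │   │
│ ┌─┐ │ │ ┌─┘ ╵ ╷ └─┐ │
│ │ │↓│ │ │     │   │ │
│ ╵ │ └─┤ └─────┤ ╷ │ │
│   │↳ ↓│       │ │ │ │
├───┴─╴ ├─────┐ └─┤ │ │
│↓ ← ← ↲│↱ ↓  │   │ │ │
│ ╶───┐ │ ╷ ╶─┼─┐ │ ╵ │
│↳ → ↓│ │↑│↳ ↓│ │ │   │
│ ╶─┐ └─┘ ├─╴ │ │ └─┐ │
│   │↳ → ↑│↓ ↲│ │   │ │
├─╴ ├─┬───┘ ╷ │ └─╴ │ │
│   │ │↓ ← ↲│ │     │ │
│ ╶─┘ │ ╶───┴─┴─────┘ │
│     │↳ → → → → → → B│
└─────┴───────────────┘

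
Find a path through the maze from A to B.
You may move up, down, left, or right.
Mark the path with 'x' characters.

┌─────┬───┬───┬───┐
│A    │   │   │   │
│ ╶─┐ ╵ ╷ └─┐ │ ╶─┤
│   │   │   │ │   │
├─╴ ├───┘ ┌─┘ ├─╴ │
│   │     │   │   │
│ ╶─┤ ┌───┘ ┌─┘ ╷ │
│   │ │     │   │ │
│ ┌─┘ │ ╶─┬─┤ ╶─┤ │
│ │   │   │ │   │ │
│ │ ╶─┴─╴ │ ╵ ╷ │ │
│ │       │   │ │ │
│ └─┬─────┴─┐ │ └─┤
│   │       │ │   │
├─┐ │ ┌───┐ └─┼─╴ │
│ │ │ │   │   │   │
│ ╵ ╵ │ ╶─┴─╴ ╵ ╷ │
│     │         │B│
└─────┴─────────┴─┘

Finding the shortest path through the maze:
Path length: 24 steps
Directions: down → right → down → left → down → down → down → down → right → down → down → right → up → up → right → right → right → down → right → down → right → up → right → down

Solution:

┌─────┬───┬───┬───┐
│A    │   │   │   │
│ ╶─┐ ╵ ╷ └─┐ │ ╶─┤
│x x│   │   │ │   │
├─╴ ├───┘ ┌─┘ ├─╴ │
│x x│     │   │   │
│ ╶─┤ ┌───┘ ┌─┘ ╷ │
│x  │ │     │   │ │
│ ┌─┘ │ ╶─┬─┤ ╶─┤ │
│x│   │   │ │   │ │
│ │ ╶─┴─╴ │ ╵ ╷ │ │
│x│       │   │ │ │
│ └─┬─────┴─┐ │ └─┤
│x x│x x x x│ │   │
├─┐ │ ┌───┐ └─┼─╴ │
│ │x│x│   │x x│x x│
│ ╵ ╵ │ ╶─┴─╴ ╵ ╷ │
│  x x│      x x│B│
└─────┴─────────┴─┘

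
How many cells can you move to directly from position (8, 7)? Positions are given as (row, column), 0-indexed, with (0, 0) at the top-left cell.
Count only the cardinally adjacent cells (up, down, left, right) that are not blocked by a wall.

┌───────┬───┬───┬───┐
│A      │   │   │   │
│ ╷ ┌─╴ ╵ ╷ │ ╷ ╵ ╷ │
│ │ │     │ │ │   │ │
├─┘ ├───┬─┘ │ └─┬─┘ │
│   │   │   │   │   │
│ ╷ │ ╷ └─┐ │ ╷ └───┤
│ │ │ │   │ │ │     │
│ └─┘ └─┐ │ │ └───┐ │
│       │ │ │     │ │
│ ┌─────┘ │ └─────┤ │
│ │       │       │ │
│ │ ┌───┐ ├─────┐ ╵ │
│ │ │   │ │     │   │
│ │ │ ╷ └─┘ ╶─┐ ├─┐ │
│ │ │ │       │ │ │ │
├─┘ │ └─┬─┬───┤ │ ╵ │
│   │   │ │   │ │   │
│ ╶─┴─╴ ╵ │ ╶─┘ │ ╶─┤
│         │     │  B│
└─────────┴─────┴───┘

Checking passable neighbors of (8, 7):
Neighbors: (7, 7), (9, 7)
Count: 2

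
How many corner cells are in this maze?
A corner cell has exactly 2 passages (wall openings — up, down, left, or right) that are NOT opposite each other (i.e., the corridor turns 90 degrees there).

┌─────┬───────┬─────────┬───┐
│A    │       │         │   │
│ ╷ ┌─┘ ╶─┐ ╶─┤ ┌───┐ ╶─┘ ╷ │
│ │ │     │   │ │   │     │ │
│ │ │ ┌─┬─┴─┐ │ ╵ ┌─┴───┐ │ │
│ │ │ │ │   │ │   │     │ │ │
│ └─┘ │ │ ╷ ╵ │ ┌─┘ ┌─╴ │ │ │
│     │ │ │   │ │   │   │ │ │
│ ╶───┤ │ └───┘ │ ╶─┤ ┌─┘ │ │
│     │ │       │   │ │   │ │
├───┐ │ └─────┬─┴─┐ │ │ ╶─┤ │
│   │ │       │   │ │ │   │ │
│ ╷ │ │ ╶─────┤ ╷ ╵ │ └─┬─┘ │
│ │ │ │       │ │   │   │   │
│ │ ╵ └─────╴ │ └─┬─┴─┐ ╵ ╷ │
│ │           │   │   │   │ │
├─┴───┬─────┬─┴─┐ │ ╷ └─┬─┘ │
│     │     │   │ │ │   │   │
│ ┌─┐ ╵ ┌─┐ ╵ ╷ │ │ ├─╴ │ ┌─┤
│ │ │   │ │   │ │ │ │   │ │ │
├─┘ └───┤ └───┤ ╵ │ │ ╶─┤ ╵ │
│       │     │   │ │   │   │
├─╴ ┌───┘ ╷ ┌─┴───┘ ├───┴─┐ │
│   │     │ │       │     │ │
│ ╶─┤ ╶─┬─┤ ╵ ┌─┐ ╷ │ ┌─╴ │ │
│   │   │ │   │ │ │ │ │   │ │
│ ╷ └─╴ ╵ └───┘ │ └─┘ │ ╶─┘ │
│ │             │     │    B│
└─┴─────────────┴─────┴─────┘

Counting corner cells (2 non-opposite passages):
Total corners: 90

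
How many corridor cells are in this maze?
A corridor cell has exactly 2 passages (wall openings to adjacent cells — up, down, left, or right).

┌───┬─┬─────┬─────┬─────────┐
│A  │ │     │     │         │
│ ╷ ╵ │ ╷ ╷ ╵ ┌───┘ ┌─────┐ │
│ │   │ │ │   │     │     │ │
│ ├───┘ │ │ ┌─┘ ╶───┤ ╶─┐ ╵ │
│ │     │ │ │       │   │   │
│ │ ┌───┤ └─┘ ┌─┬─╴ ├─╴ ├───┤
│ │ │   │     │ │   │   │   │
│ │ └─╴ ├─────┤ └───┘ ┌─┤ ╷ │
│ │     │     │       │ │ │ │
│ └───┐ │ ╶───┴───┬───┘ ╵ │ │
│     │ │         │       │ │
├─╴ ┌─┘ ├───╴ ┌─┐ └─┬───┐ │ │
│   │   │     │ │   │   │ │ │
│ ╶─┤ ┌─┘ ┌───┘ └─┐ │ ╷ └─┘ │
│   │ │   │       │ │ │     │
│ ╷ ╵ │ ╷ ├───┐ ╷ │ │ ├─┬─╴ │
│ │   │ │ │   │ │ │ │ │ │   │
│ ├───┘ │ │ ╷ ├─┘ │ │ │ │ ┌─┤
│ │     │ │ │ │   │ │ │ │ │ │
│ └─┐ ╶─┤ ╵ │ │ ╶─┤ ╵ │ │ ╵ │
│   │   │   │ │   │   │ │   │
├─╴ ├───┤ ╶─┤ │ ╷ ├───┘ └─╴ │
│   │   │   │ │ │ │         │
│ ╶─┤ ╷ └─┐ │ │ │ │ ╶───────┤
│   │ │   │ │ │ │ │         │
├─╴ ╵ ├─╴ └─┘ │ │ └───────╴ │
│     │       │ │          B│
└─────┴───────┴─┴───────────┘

Counting cells with exactly 2 passages:
Total corridor cells: 155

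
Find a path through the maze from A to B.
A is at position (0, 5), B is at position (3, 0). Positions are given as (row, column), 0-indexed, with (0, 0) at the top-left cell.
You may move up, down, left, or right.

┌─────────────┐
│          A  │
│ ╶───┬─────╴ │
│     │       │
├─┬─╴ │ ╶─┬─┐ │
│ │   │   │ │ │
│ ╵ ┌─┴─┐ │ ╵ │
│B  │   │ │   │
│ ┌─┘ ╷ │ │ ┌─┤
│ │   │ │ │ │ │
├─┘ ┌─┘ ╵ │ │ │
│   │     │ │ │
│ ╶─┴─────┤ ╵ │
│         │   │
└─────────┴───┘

Finding the shortest path from (0, 5) to (3, 0):
Path length: 12 steps
Directions: left → left → left → left → left → down → right → right → down → left → down → left

Solution:

┌─────────────┐
│↓ ← ← ← ← A  │
│ ╶───┬─────╴ │
│↳ → ↓│       │
├─┬─╴ │ ╶─┬─┐ │
│ │↓ ↲│   │ │ │
│ ╵ ┌─┴─┐ │ ╵ │
│B ↲│   │ │   │
│ ┌─┘ ╷ │ │ ┌─┤
│ │   │ │ │ │ │
├─┘ ┌─┘ ╵ │ │ │
│   │     │ │ │
│ ╶─┴─────┤ ╵ │
│         │   │
└─────────┴───┘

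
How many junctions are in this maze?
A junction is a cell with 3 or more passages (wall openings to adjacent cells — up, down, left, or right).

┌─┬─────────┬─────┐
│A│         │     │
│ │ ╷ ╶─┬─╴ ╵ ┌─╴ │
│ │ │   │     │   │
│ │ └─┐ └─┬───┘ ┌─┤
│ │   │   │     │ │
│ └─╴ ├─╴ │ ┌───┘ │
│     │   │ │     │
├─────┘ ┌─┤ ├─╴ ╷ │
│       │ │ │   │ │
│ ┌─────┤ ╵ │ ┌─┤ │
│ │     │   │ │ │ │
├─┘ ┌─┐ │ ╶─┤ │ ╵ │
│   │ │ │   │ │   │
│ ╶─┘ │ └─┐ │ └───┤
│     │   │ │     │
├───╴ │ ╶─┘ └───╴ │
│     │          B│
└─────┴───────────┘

Checking each cell for number of passages:

Junctions found (3+ passages):
  (0, 2): 3 passages
  (1, 5): 3 passages
  (3, 7): 3 passages
  (3, 8): 3 passages
  (5, 4): 3 passages
  (7, 2): 3 passages
  (7, 3): 3 passages
  (8, 5): 3 passages
Total junctions: 8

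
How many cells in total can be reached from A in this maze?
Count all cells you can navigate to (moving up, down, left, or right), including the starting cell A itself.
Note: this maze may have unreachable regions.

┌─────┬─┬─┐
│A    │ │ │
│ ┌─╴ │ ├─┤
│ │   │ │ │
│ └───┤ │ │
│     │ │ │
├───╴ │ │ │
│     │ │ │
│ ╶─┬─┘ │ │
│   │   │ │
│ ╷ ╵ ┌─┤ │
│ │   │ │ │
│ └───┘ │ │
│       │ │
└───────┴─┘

Using BFS/flood-fill to find all reachable cells from A:
Maze size: 7 × 5 = 35 total cells
7 cell(s) are walled off and cannot be reached from A.
Reachable cells: 28

Reachable region (· marks reachable cells):

┌─────┬─┬─┐
│A · ·│·│ │
│ ┌─╴ │ ├─┤
│·│· ·│·│ │
│ └───┤ │ │
│· · ·│·│ │
├───╴ │ │ │
│· · ·│·│ │
│ ╶─┬─┘ │ │
│· ·│· ·│ │
│ ╷ ╵ ┌─┤ │
│·│· ·│·│ │
│ └───┘ │ │
│· · · ·│ │
└───────┴─┘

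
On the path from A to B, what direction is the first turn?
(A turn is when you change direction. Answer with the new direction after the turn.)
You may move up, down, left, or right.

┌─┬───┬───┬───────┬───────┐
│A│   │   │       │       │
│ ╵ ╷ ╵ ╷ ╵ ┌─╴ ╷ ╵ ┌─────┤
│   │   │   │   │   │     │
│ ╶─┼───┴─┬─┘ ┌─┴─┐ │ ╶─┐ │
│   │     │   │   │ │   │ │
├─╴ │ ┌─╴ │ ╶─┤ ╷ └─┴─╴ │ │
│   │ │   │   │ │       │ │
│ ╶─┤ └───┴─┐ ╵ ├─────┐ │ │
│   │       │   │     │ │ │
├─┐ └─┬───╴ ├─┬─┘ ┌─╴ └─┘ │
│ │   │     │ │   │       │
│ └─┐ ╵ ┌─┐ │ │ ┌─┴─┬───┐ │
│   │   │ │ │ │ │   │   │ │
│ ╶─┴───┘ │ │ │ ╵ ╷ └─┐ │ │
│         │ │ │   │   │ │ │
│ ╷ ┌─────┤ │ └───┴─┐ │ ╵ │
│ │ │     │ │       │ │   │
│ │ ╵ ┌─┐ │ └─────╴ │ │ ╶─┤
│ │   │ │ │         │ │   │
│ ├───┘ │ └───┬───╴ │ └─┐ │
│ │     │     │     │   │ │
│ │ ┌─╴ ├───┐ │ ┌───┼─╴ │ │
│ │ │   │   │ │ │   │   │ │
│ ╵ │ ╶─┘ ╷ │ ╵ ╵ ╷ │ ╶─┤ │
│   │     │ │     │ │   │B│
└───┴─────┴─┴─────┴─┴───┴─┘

Directions: down, right, up, right, down, right, up, right, down, right, up, right, right, down, left, down, left, down, right, down, right, up, up, right, down, right, right, right, up, left, up, right, right, down, down, down, down, down, down, down, left, down, right, down, down, down
First turn direction: right

Solution:

┌─┬───┬───┬───────┬───────┐
│A│↱ ↓│↱ ↓│↱ → ↓  │       │
│ ╵ ╷ ╵ ╷ ╵ ┌─╴ ╷ ╵ ┌─────┤
│↳ ↑│↳ ↑│↳ ↑│↓ ↲│   │↱ → ↓│
│ ╶─┼───┴─┬─┘ ┌─┴─┐ │ ╶─┐ │
│   │     │↓ ↲│↱ ↓│ │↑ ↰│↓│
├─╴ │ ┌─╴ │ ╶─┤ ╷ └─┴─╴ │ │
│   │ │   │↳ ↓│↑│↳ → → ↑│↓│
│ ╶─┤ └───┴─┐ ╵ ├─────┐ │ │
│   │       │↳ ↑│     │ │↓│
├─┐ └─┬───╴ ├─┬─┘ ┌─╴ └─┘ │
│ │   │     │ │   │      ↓│
│ └─┐ ╵ ┌─┐ │ │ ┌─┴─┬───┐ │
│   │   │ │ │ │ │   │   │↓│
│ ╶─┴───┘ │ │ │ ╵ ╷ └─┐ │ │
│         │ │ │   │   │ │↓│
│ ╷ ┌─────┤ │ └───┴─┐ │ ╵ │
│ │ │     │ │       │ │↓ ↲│
│ │ ╵ ┌─┐ │ └─────╴ │ │ ╶─┤
│ │   │ │ │         │ │↳ ↓│
│ ├───┘ │ └───┬───╴ │ └─┐ │
│ │     │     │     │   │↓│
│ │ ┌─╴ ├───┐ │ ┌───┼─╴ │ │
│ │ │   │   │ │ │   │   │↓│
│ ╵ │ ╶─┘ ╷ │ ╵ ╵ ╷ │ ╶─┤ │
│   │     │ │     │ │   │B│
└───┴─────┴─┴─────┴─┴───┴─┘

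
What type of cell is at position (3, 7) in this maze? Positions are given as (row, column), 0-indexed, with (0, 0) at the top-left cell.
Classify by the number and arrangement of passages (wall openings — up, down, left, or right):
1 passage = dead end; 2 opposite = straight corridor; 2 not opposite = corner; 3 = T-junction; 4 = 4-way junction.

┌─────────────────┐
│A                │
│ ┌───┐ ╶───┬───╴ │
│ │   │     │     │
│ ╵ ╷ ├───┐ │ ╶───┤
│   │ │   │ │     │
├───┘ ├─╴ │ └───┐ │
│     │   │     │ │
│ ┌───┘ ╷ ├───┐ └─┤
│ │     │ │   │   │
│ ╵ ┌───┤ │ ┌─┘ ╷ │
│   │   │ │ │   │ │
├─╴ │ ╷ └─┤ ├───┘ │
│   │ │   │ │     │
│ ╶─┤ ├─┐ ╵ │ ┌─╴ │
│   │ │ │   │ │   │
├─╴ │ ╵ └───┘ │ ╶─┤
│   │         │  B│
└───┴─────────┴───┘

Checking cell at (3, 7):
Number of passages: 2
Cell type: corner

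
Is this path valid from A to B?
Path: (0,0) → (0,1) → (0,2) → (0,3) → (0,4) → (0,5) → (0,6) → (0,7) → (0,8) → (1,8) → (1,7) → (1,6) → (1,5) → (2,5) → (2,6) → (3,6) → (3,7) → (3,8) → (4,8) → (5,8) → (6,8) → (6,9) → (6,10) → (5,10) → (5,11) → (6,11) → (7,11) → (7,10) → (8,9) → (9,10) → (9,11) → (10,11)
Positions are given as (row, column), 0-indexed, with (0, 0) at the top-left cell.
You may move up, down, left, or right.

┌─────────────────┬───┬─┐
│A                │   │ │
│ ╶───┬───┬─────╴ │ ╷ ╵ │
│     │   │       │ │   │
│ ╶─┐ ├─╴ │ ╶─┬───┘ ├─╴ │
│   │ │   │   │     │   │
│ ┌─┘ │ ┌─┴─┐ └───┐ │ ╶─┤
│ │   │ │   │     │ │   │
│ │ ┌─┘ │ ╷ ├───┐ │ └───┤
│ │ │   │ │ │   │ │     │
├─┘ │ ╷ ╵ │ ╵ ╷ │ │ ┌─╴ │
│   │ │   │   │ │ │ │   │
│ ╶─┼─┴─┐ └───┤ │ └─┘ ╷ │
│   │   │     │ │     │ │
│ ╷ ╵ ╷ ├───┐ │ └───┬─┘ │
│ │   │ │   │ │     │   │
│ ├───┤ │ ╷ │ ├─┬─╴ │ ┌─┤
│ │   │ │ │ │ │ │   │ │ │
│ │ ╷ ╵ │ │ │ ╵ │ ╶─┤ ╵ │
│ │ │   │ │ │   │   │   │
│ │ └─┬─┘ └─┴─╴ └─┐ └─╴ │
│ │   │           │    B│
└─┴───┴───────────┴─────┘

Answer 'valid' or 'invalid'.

Checking path validity:
Result: Invalid move at step 28: cannot move from (7, 10) to (8, 9).

invalid

Correct solution:

┌─────────────────┬───┬─┐
│A → → → → → → → ↓│   │ │
│ ╶───┬───┬─────╴ │ ╷ ╵ │
│     │   │↓ ← ← ↲│ │   │
│ ╶─┐ ├─╴ │ ╶─┬───┘ ├─╴ │
│   │ │   │↳ ↓│     │   │
│ ┌─┘ │ ┌─┴─┐ └───┐ │ ╶─┤
│ │   │ │   │↳ → ↓│ │   │
│ │ ┌─┘ │ ╷ ├───┐ │ └───┤
│ │ │   │ │ │   │↓│     │
├─┘ │ ╷ ╵ │ ╵ ╷ │ │ ┌─╴ │
│   │ │   │   │ │↓│ │↱ ↓│
│ ╶─┼─┴─┐ └───┤ │ └─┘ ╷ │
│   │   │     │ │↳ → ↑│↓│
│ ╷ ╵ ╷ ├───┐ │ └───┬─┘ │
│ │   │ │   │ │     │↓ ↲│
│ ├───┤ │ ╷ │ ├─┬─╴ │ ┌─┤
│ │   │ │ │ │ │ │   │↓│ │
│ │ ╷ ╵ │ │ │ ╵ │ ╶─┤ ╵ │
│ │ │   │ │ │   │   │↳ ↓│
│ │ └─┬─┘ └─┴─╴ └─┐ └─╴ │
│ │   │           │    B│
└─┴───┴───────────┴─────┘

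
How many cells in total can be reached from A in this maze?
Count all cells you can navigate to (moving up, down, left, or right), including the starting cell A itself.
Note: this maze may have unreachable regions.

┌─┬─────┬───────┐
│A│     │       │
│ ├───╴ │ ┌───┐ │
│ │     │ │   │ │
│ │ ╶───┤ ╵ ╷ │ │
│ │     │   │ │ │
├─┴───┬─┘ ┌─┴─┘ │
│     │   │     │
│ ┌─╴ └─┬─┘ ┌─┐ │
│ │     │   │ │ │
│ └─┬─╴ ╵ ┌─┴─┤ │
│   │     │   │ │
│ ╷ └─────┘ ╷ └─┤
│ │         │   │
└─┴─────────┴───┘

Using BFS/flood-fill to find all reachable cells from A:
Maze size: 7 × 8 = 56 total cells
53 cell(s) are walled off and cannot be reached from A.
Reachable cells: 3

Reachable region (· marks reachable cells):

┌─┬─────┬───────┐
│A│     │       │
│ ├───╴ │ ┌───┐ │
│·│     │ │   │ │
│ │ ╶───┤ ╵ ╷ │ │
│·│     │   │ │ │
├─┴───┬─┘ ┌─┴─┘ │
│     │   │     │
│ ┌─╴ └─┬─┘ ┌─┐ │
│ │     │   │ │ │
│ └─┬─╴ ╵ ┌─┴─┤ │
│   │     │   │ │
│ ╷ └─────┘ ╷ └─┤
│ │         │   │
└─┴─────────┴───┘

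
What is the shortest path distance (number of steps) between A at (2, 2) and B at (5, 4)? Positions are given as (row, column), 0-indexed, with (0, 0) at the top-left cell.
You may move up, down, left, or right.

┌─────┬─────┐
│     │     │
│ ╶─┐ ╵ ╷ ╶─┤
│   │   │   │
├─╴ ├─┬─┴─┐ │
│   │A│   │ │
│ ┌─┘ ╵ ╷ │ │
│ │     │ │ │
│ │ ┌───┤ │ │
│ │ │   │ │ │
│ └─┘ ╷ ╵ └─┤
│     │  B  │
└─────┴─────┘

Finding path from (2, 2) to (5, 4):
Path: (2,2) → (3,2) → (3,3) → (2,3) → (2,4) → (3,4) → (4,4) → (5,4)
Distance: 7 steps

Solution:

┌─────┬─────┐
│     │     │
│ ╶─┐ ╵ ╷ ╶─┤
│   │   │   │
├─╴ ├─┬─┴─┐ │
│   │A│↱ ↓│ │
│ ┌─┘ ╵ ╷ │ │
│ │  ↳ ↑│↓│ │
│ │ ┌───┤ │ │
│ │ │   │↓│ │
│ └─┘ ╷ ╵ └─┤
│     │  B  │
└─────┴─────┘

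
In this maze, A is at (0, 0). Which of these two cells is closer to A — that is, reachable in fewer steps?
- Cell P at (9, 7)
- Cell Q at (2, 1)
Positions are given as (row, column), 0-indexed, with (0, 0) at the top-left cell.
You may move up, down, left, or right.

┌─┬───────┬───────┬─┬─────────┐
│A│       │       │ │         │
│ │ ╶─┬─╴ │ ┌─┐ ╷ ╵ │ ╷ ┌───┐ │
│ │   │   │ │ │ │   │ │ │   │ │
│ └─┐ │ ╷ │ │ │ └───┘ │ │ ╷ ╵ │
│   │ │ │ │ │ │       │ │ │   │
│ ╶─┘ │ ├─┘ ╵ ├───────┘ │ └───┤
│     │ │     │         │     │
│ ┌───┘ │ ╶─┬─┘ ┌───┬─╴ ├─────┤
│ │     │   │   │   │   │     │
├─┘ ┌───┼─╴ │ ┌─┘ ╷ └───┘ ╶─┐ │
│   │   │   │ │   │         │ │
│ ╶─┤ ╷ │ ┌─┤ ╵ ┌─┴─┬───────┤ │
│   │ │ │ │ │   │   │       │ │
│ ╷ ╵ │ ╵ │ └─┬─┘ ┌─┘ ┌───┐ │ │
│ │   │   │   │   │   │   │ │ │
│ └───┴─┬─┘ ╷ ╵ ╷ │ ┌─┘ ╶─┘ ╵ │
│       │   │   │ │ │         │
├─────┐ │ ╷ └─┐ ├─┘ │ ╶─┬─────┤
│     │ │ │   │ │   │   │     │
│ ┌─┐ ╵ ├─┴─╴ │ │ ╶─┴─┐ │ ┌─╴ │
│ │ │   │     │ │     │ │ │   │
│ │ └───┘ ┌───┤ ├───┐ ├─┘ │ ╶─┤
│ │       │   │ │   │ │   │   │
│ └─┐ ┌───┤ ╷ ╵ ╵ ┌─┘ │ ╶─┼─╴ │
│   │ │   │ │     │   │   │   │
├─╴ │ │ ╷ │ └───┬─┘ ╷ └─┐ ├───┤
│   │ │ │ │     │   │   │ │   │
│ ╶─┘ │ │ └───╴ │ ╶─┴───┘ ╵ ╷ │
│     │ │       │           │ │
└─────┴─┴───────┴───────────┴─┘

Shortest path A → P at (9, 7): 58 steps
Shortest path A → Q at (2, 1): 3 steps

Q is closer (3 steps vs 58 steps).

Path to P:

┌─┬───────┬───────┬─┬─────────┐
│A│↱ → → ↓│       │ │         │
│ │ ╶─┬─╴ │ ┌─┐ ╷ ╵ │ ╷ ┌───┐ │
│↓│↑ ↰│↓ ↲│ │ │ │   │ │ │   │ │
│ └─┐ │ ╷ │ │ │ └───┘ │ │ ╷ ╵ │
│↓  │↑│↓│ │ │ │       │ │ │   │
│ ╶─┘ │ ├─┘ ╵ ├───────┘ │ └───┤
│↳ → ↑│↓│     │         │     │
│ ┌───┘ │ ╶─┬─┘ ┌───┬─╴ ├─────┤
│ │↓ ← ↲│   │   │   │   │     │
├─┘ ┌───┼─╴ │ ┌─┘ ╷ └───┘ ╶─┐ │
│↓ ↲│   │   │ │   │         │ │
│ ╶─┤ ╷ │ ┌─┤ ╵ ┌─┴─┬───────┤ │
│↓  │ │ │ │ │   │   │       │ │
│ ╷ ╵ │ ╵ │ └─┬─┘ ┌─┘ ┌───┐ │ │
│↓│   │   │↱ ↓│   │   │   │ │ │
│ └───┴─┬─┘ ╷ ╵ ╷ │ ┌─┘ ╶─┘ ╵ │
│↳ → → ↓│  ↑│↳ ↓│ │ │         │
├─────┐ │ ╷ └─┐ ├─┘ │ ╶─┬─────┤
│↓ ← ↰│↓│ │↑ ↰│P│   │   │     │
│ ┌─┐ ╵ ├─┴─╴ │ │ ╶─┴─┐ │ ┌─╴ │
│↓│ │↑ ↲│↱ → ↑│ │     │ │ │   │
│ │ └───┘ ┌───┤ ├───┐ ├─┘ │ ╶─┤
│↓│  ↱ → ↑│   │ │   │ │   │   │
│ └─┐ ┌───┤ ╷ ╵ ╵ ┌─┘ │ ╶─┼─╴ │
│↳ ↓│↑│   │ │     │   │   │   │
├─╴ │ │ ╷ │ └───┬─┘ ╷ └─┐ ├───┤
│↓ ↲│↑│ │ │     │   │   │ │   │
│ ╶─┘ │ │ └───╴ │ ╶─┴───┘ ╵ ╷ │
│↳ → ↑│ │       │           │ │
└─────┴─┴───────┴───────────┴─┘

Path to Q:

┌─┬───────┬───────┬─┬─────────┐
│A│       │       │ │         │
│ │ ╶─┬─╴ │ ┌─┐ ╷ ╵ │ ╷ ┌───┐ │
│↓│   │   │ │ │ │   │ │ │   │ │
│ └─┐ │ ╷ │ │ │ └───┘ │ │ ╷ ╵ │
│↳ Q│ │ │ │ │ │       │ │ │   │
│ ╶─┘ │ ├─┘ ╵ ├───────┘ │ └───┤
│     │ │     │         │     │
│ ┌───┘ │ ╶─┬─┘ ┌───┬─╴ ├─────┤
│ │     │   │   │   │   │     │
├─┘ ┌───┼─╴ │ ┌─┘ ╷ └───┘ ╶─┐ │
│   │   │   │ │   │         │ │
│ ╶─┤ ╷ │ ┌─┤ ╵ ┌─┴─┬───────┤ │
│   │ │ │ │ │   │   │       │ │
│ ╷ ╵ │ ╵ │ └─┬─┘ ┌─┘ ┌───┐ │ │
│ │   │   │   │   │   │   │ │ │
│ └───┴─┬─┘ ╷ ╵ ╷ │ ┌─┘ ╶─┘ ╵ │
│       │   │   │ │ │         │
├─────┐ │ ╷ └─┐ ├─┘ │ ╶─┬─────┤
│     │ │ │   │ │   │   │     │
│ ┌─┐ ╵ ├─┴─╴ │ │ ╶─┴─┐ │ ┌─╴ │
│ │ │   │     │ │     │ │ │   │
│ │ └───┘ ┌───┤ ├───┐ ├─┘ │ ╶─┤
│ │       │   │ │   │ │   │   │
│ └─┐ ┌───┤ ╷ ╵ ╵ ┌─┘ │ ╶─┼─╴ │
│   │ │   │ │     │   │   │   │
├─╴ │ │ ╷ │ └───┬─┘ ╷ └─┐ ├───┤
│   │ │ │ │     │   │   │ │   │
│ ╶─┘ │ │ └───╴ │ ╶─┴───┘ ╵ ╷ │
│     │ │       │           │ │
└─────┴─┴───────┴───────────┴─┘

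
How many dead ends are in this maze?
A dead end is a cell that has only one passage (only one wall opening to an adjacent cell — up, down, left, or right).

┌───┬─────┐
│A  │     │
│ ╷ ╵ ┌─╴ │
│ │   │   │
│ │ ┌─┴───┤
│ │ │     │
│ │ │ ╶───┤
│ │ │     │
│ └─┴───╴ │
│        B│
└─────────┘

Checking each cell for number of passages:

Dead ends found at positions:
  (1, 3)
  (2, 4)
  (3, 1)
Total dead ends: 3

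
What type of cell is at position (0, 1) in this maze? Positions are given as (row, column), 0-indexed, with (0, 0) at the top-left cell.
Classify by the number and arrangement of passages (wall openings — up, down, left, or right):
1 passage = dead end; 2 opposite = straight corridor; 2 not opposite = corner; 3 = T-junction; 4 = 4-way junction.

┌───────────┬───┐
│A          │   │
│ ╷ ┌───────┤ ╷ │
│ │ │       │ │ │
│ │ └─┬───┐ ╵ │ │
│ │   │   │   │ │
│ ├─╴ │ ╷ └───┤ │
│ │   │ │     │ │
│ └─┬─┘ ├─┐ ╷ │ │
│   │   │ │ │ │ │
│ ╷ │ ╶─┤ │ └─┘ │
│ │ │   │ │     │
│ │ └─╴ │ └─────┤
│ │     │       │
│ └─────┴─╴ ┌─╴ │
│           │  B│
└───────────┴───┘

Checking cell at (0, 1):
Number of passages: 3
Cell type: T-junction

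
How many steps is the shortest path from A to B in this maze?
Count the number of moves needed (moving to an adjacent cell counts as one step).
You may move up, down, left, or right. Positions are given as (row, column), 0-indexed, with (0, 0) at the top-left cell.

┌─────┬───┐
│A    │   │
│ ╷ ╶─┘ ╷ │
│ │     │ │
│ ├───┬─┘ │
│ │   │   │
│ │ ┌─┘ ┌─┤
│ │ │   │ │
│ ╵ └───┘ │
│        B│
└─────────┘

Using BFS to find shortest path:
Start: (0, 0), End: (4, 4)
Path found:
(0,0) → (1,0) → (2,0) → (3,0) → (4,0) → (4,1) → (4,2) → (4,3) → (4,4)
Number of steps: 8

Solution:

┌─────┬───┐
│A    │   │
│ ╷ ╶─┘ ╷ │
│↓│     │ │
│ ├───┬─┘ │
│↓│   │   │
│ │ ┌─┘ ┌─┤
│↓│ │   │ │
│ ╵ └───┘ │
│↳ → → → B│
└─────────┘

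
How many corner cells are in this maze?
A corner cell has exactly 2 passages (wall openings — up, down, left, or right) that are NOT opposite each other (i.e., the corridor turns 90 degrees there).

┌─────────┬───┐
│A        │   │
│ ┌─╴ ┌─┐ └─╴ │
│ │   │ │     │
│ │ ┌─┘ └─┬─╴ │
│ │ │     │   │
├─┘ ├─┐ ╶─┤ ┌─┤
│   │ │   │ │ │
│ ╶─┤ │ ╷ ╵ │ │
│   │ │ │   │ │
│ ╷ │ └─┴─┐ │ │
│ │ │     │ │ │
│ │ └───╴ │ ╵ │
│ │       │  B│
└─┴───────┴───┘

Counting corner cells (2 non-opposite passages):
Total corners: 19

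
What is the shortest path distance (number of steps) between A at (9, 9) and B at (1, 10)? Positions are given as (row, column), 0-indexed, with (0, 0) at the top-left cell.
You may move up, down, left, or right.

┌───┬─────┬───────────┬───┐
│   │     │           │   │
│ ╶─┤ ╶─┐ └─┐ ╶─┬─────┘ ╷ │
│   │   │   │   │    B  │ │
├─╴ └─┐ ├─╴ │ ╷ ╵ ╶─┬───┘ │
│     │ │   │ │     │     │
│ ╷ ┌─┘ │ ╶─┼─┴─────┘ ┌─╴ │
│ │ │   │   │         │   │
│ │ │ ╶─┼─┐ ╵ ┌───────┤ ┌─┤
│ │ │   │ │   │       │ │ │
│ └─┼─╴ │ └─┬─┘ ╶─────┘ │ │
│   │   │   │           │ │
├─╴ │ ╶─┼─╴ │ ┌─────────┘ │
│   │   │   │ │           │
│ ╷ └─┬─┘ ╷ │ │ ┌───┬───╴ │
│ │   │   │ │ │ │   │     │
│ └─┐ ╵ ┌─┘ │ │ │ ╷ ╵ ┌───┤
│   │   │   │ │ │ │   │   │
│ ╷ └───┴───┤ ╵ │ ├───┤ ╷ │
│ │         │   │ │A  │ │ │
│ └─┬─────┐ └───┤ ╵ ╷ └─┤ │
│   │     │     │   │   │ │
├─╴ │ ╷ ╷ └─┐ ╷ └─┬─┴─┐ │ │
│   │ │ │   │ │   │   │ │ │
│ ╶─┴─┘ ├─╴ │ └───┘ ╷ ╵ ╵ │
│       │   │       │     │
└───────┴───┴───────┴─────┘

Finding path from (9, 9) to (1, 10):
Path: (9,9) → (10,9) → (10,8) → (9,8) → (8,8) → (7,8) → (7,9) → (8,9) → (8,10) → (7,10) → (7,11) → (7,12) → (6,12) → (6,11) → (6,10) → (6,9) → (6,8) → (6,7) → (7,7) → (8,7) → (9,7) → (9,6) → (8,6) → (7,6) → (6,6) → (5,6) → (5,7) → (5,8) → (5,9) → (5,10) → (5,11) → (4,11) → (3,11) → (3,12) → (2,12) → (1,12) → (0,12) → (0,11) → (1,11) → (1,10)
Distance: 39 steps

Solution:

┌───┬─────┬───────────┬───┐
│   │     │           │↓ ↰│
│ ╶─┤ ╶─┐ └─┐ ╶─┬─────┘ ╷ │
│   │   │   │   │    B ↲│↑│
├─╴ └─┐ ├─╴ │ ╷ ╵ ╶─┬───┘ │
│     │ │   │ │     │    ↑│
│ ╷ ┌─┘ │ ╶─┼─┴─────┘ ┌─╴ │
│ │ │   │   │         │↱ ↑│
│ │ │ ╶─┼─┐ ╵ ┌───────┤ ┌─┤
│ │ │   │ │   │       │↑│ │
│ └─┼─╴ │ └─┬─┘ ╶─────┘ │ │
│   │   │   │↱ → → → → ↑│ │
├─╴ │ ╶─┼─╴ │ ┌─────────┘ │
│   │   │   │↑│↓ ← ← ← ← ↰│
│ ╷ └─┬─┘ ╷ │ │ ┌───┬───╴ │
│ │   │   │ │↑│↓│↱ ↓│↱ → ↑│
│ └─┐ ╵ ┌─┘ │ │ │ ╷ ╵ ┌───┤
│   │   │   │↑│↓│↑│↳ ↑│   │
│ ╷ └───┴───┤ ╵ │ ├───┤ ╷ │
│ │         │↑ ↲│↑│A  │ │ │
│ └─┬─────┐ └───┤ ╵ ╷ └─┤ │
│   │     │     │↑ ↲│   │ │
├─╴ │ ╷ ╷ └─┐ ╷ └─┬─┴─┐ │ │
│   │ │ │   │ │   │   │ │ │
│ ╶─┴─┘ ├─╴ │ └───┘ ╷ ╵ ╵ │
│       │   │       │     │
└───────┴───┴───────┴─────┘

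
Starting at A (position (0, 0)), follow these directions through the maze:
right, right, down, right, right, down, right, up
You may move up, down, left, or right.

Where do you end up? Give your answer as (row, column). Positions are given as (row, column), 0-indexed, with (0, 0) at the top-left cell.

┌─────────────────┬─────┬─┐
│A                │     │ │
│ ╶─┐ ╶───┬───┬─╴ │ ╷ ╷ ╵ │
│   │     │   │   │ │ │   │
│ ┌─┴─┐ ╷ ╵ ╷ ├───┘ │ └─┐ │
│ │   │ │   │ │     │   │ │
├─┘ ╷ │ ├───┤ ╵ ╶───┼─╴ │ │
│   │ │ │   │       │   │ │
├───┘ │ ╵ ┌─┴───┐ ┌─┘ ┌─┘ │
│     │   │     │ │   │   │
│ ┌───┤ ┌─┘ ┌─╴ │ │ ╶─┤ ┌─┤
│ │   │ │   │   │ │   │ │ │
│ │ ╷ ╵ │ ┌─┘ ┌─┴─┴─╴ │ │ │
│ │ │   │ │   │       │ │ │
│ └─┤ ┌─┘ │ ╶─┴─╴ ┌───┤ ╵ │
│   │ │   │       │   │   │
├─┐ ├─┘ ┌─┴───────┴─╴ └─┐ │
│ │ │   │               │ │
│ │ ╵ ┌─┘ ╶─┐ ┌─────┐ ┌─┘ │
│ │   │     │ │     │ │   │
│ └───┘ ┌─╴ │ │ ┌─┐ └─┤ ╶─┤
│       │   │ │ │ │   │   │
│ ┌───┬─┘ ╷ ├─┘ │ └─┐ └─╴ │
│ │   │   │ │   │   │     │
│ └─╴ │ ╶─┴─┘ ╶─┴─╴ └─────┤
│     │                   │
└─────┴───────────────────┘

Following directions step by step:
Start: (0, 0)
  right: (0, 0) → (0, 1)
  right: (0, 1) → (0, 2)
  down: (0, 2) → (1, 2)
  right: (1, 2) → (1, 3)
  right: (1, 3) → (1, 4)
  down: (1, 4) → (2, 4)
  right: (2, 4) → (2, 5)
  up: (2, 5) → (1, 5)
Final position: (1, 5)

Path taken:

┌─────────────────┬─────┬─┐
│A → ↓            │     │ │
│ ╶─┐ ╶───┬───┬─╴ │ ╷ ╷ ╵ │
│   │↳ → ↓│B  │   │ │ │   │
│ ┌─┴─┐ ╷ ╵ ╷ ├───┘ │ └─┐ │
│ │   │ │↳ ↑│ │     │   │ │
├─┘ ╷ │ ├───┤ ╵ ╶───┼─╴ │ │
│   │ │ │   │       │   │ │
├───┘ │ ╵ ┌─┴───┐ ┌─┘ ┌─┘ │
│     │   │     │ │   │   │
│ ┌───┤ ┌─┘ ┌─╴ │ │ ╶─┤ ┌─┤
│ │   │ │   │   │ │   │ │ │
│ │ ╷ ╵ │ ┌─┘ ┌─┴─┴─╴ │ │ │
│ │ │   │ │   │       │ │ │
│ └─┤ ┌─┘ │ ╶─┴─╴ ┌───┤ ╵ │
│   │ │   │       │   │   │
├─┐ ├─┘ ┌─┴───────┴─╴ └─┐ │
│ │ │   │               │ │
│ │ ╵ ┌─┘ ╶─┐ ┌─────┐ ┌─┘ │
│ │   │     │ │     │ │   │
│ └───┘ ┌─╴ │ │ ┌─┐ └─┤ ╶─┤
│       │   │ │ │ │   │   │
│ ┌───┬─┘ ╷ ├─┘ │ └─┐ └─╴ │
│ │   │   │ │   │   │     │
│ └─╴ │ ╶─┴─┘ ╶─┴─╴ └─────┤
│     │                   │
└─────┴───────────────────┘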